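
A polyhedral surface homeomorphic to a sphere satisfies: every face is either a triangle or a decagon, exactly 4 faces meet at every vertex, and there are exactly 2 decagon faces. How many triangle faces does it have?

20

Let x be the number of triangles; then F = 2 + x.
Edge–face incidences: 2E = 10·2 + 3·x = 20 + 3x.
Every vertex has degree 4, so 4V = 2E.
Euler: V − E + F = 2 ⇒ (2E)/4 − E + (2 + x) = 2.
Multiply by 8: 2·(2E) − 4·(2E) + 8·(2 + x) = 16, i.e. 16 + 8x − 2·(20 + 3x) = 16.
Collecting terms: 2x − 24 = 16, so 2x = 40, so x = 20.
Then 2E = 20 + 3·20 = 80, so E = 40, V = 2E/4 = 20, F = 2 + 20 = 22.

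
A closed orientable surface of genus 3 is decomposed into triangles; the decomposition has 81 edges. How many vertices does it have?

χ = 2 − 2·3 = -4, and every face is a triangle so 3F = 2E.
F = 2E/3 = 54. Then V = -4 + E − F = -4 + 81 − 54 = 23.

23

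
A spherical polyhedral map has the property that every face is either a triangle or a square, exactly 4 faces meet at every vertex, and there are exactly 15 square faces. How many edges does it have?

Let x be the number of triangles; then F = 15 + x.
Edge–face incidences: 2E = 4·15 + 3·x = 60 + 3x.
Every vertex has degree 4, so 4V = 2E.
Euler: V − E + F = 2 ⇒ (2E)/4 − E + (15 + x) = 2.
Multiply by 8: 2·(2E) − 4·(2E) + 8·(15 + x) = 16, i.e. 120 + 8x − 2·(60 + 3x) = 16.
Collecting terms: 2x = 16, so x = 8.
Then 2E = 60 + 3·8 = 84, so E = 42, V = 2E/4 = 21, F = 15 + 8 = 23.

42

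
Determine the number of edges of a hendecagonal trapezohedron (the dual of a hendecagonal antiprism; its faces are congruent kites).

The n-trapezohedron (dual of the n-antiprism) has V = 2·11 + 2 = 24, E = 4·11 = 44, F = 2·11 = 22.

44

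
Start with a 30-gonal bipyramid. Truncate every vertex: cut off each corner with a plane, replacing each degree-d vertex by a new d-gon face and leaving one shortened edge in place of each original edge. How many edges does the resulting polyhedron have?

270

The base solid has V = 32, E = 90, F = 60.
Truncation replaces each original edge-end by a new vertex, so V′ = 2E = 180.
Each original edge survives, and each old vertex of degree d contributes d new edges; summing degrees gives Σd = 2E, so E′ = E + 2E = 3E = 270.
Each original face survives and each original vertex becomes one new face: F′ = F + V = 92.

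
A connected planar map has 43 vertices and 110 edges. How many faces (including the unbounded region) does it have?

Euler's formula for a connected plane graph: V − E + F = 2, so F = 2 − 43 + 110 = 69.

69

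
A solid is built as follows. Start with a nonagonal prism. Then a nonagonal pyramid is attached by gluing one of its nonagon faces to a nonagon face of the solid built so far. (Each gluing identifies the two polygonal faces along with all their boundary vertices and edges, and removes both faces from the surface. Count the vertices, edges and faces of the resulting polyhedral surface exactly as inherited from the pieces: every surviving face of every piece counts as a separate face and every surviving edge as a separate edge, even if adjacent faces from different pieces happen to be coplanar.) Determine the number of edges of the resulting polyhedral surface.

36

A nonagonal prism: V=18, E=27, F=11.
Attach a nonagonal pyramid (V=10, E=18, F=10) along a 9-gon: merge 9 vertices and 9 edges, delete both glued faces → V=19, E=36, F=19.
Check: V − E + F = 19 − 36 + 19 = 2.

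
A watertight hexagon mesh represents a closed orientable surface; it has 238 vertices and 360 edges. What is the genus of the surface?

2

Every face is a hexagon and each edge borders two faces, so 6F = 2·360, giving F = 120.
χ = V − E + F = 238 − 360 + 120 = -2.
For a closed orientable surface χ = 2 − 2g, so g = (2 − (-2))/2 = 2.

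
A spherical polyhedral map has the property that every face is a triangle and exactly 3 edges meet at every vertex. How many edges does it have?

6

Each face has 3 edges and each edge borders two faces, so 2E = 3F.
Each vertex has degree 3, so 3V = 2E and hence V = 3F/3.
Euler: V − E + F = 2 ⇒ (3F/3) − (3F/2) + F = 2.
Multiply by 6: (6 − 9 + 6)F = 12, i.e. 3F = 12.
So F = 4, E = 3·4/2 = 6, V = 3·4/3 = 4.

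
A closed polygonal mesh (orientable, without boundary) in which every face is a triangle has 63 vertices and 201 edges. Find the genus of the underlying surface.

Every face is a triangle and each edge borders two faces, so 3F = 2·201, giving F = 134.
χ = V − E + F = 63 − 201 + 134 = -4.
For a closed orientable surface χ = 2 − 2g, so g = (2 − (-4))/2 = 3.

3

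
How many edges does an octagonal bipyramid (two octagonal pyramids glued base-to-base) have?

A bipyramid over an n-gon has 2n triangular faces and n + 2 vertices: V = 8 + 2 = 10, E = 3·8 = 24, F = 2·8 = 16.

24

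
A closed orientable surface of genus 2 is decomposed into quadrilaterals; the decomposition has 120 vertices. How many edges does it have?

244

χ = 2 − 2·2 = -2, and every face is a square so 4F = 2E.
V − E + F = -2 with E = 4F/2 gives 120 − (4/2 − 1)·F = -2, so F = 122 and E = 244.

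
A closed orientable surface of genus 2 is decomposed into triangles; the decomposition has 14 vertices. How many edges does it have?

χ = 2 − 2·2 = -2, and every face is a triangle so 3F = 2E.
V − E + F = -2 with E = 3F/2 gives 14 − (3/2 − 1)·F = -2, so F = 32 and E = 48.

48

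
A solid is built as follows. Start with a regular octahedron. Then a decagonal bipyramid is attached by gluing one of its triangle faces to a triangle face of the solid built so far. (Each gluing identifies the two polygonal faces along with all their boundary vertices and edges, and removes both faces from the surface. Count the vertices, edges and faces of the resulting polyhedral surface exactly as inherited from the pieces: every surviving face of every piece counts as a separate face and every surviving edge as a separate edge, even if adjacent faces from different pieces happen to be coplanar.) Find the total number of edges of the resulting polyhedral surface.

A regular octahedron: V=6, E=12, F=8.
Attach a decagonal bipyramid (V=12, E=30, F=20) along a 3-gon: merge 3 vertices and 3 edges, delete both glued faces → V=15, E=39, F=26.
Check: V − E + F = 15 − 39 + 26 = 2.

39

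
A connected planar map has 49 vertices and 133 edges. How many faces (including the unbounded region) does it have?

Euler's formula for a connected plane graph: V − E + F = 2, so F = 2 − 49 + 133 = 86.

86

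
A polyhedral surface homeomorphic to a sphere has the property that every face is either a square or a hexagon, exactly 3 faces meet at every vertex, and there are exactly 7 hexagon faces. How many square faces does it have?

Let x be the number of squares; then F = 7 + x.
Edge–face incidences: 2E = 6·7 + 4·x = 42 + 4x.
Every vertex has degree 3, so 3V = 2E.
Euler: V − E + F = 2 ⇒ (2E)/3 − E + (7 + x) = 2.
Multiply by 6: 2·(2E) − 3·(2E) + 6·(7 + x) = 12, i.e. 42 + 6x − (42 + 4x) = 12.
Collecting terms: 2x = 12, so x = 6.
Then 2E = 42 + 4·6 = 66, so E = 33, V = 2E/3 = 22, F = 7 + 6 = 13.

6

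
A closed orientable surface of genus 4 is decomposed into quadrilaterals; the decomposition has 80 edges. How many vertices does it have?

34

χ = 2 − 2·4 = -6, and every face is a square so 4F = 2E.
F = 2E/4 = 40. Then V = -6 + E − F = -6 + 80 − 40 = 34.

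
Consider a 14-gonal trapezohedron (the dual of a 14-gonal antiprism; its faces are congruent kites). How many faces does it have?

The n-trapezohedron (dual of the n-antiprism) has V = 2·14 + 2 = 30, E = 4·14 = 56, F = 2·14 = 28.
Check: V − E + F = 30 − 56 + 28 = 2.

28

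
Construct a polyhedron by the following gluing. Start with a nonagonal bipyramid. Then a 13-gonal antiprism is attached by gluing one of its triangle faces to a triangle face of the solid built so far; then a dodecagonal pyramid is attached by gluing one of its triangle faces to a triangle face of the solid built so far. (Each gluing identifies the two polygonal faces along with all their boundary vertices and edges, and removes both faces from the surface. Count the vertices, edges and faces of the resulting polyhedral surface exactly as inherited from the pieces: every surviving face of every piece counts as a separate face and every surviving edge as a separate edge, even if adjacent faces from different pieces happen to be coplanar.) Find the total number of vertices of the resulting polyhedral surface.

A nonagonal bipyramid: V=11, E=27, F=18.
Attach a 13-gonal antiprism (V=26, E=52, F=28) along a 3-gon: merge 3 vertices and 3 edges, delete both glued faces → V=34, E=76, F=44.
Attach a dodecagonal pyramid (V=13, E=24, F=13) along a 3-gon: merge 3 vertices and 3 edges, delete both glued faces → V=44, E=97, F=55.
Check: V − E + F = 44 − 97 + 55 = 2.

44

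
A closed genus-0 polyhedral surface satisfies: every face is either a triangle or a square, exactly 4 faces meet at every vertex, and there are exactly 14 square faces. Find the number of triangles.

Let x be the number of triangles; then F = 14 + x.
Edge–face incidences: 2E = 4·14 + 3·x = 56 + 3x.
Every vertex has degree 4, so 4V = 2E.
Euler: V − E + F = 2 ⇒ (2E)/4 − E + (14 + x) = 2.
Multiply by 8: 2·(2E) − 4·(2E) + 8·(14 + x) = 16, i.e. 112 + 8x − 2·(56 + 3x) = 16.
Collecting terms: 2x = 16, so x = 8.
Then 2E = 56 + 3·8 = 80, so E = 40, V = 2E/4 = 20, F = 14 + 8 = 22.

8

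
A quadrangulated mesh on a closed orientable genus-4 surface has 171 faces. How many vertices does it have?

χ = 2 − 2·4 = -6, and every face is a square so 4F = 2E.
E = 4·171/2 = 342. Then V = -6 + E − F = -6 + 342 − 171 = 165.

165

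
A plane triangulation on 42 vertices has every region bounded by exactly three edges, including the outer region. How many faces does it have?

In a plane triangulation 3F = 2E and V − E + F = 2, so F = 2V − 4 = 2·42 − 4 = 80.

80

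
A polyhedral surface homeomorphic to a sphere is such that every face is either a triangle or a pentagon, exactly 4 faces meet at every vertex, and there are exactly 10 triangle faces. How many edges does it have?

Let x be the number of pentagons; then F = 10 + x.
Edge–face incidences: 2E = 3·10 + 5·x = 30 + 5x.
Every vertex has degree 4, so 4V = 2E.
Euler: V − E + F = 2 ⇒ (2E)/4 − E + (10 + x) = 2.
Multiply by 8: 2·(2E) − 4·(2E) + 8·(10 + x) = 16, i.e. 80 + 8x − 2·(30 + 5x) = 16.
Collecting terms: −2x + 20 = 16, so −2x = −4, so x = 2.
Then 2E = 30 + 5·2 = 40, so E = 20, V = 2E/4 = 10, F = 10 + 2 = 12.

20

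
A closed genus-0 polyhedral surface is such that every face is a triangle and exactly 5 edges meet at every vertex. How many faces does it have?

20

Each face has 3 edges and each edge borders two faces, so 2E = 3F.
Each vertex has degree 5, so 5V = 2E and hence V = 3F/5.
Euler: V − E + F = 2 ⇒ (3F/5) − (3F/2) + F = 2.
Multiply by 10: (6 − 15 + 10)F = 20, i.e. 1F = 20.
So F = 20, E = 3·20/2 = 30, V = 3·20/5 = 12.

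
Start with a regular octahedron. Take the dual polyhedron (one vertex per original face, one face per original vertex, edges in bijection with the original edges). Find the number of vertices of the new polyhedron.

8

The base solid has V = 6, E = 12, F = 8.
The dual swaps V and F and preserves E: V′ = F = 8, E′ = E = 12, F′ = V = 6.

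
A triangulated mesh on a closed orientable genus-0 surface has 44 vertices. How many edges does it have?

126

χ = 2 − 2·0 = 2, and every face is a triangle so 3F = 2E.
V − E + F = 2 with E = 3F/2 gives 44 − (3/2 − 1)·F = 2, so F = 84 and E = 126.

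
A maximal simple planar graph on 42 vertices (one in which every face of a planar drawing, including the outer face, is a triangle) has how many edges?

In a plane triangulation 3F = 2E and V − E + F = 2, so E = 3V − 6 = 3·42 − 6 = 120.

120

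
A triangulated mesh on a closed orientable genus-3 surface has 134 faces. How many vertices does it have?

χ = 2 − 2·3 = -4, and every face is a triangle so 3F = 2E.
E = 3·134/2 = 201. Then V = -4 + E − F = -4 + 201 − 134 = 63.

63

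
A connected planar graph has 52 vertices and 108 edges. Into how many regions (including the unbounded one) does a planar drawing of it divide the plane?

58

Euler's formula for a connected plane graph: V − E + F = 2, so F = 2 − 52 + 108 = 58.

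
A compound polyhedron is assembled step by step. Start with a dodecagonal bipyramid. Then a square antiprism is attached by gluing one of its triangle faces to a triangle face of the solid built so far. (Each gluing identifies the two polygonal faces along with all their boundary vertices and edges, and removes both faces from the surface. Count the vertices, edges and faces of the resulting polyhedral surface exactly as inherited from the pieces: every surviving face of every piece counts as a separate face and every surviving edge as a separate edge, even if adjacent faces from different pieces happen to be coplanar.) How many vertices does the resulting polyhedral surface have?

A dodecagonal bipyramid: V=14, E=36, F=24.
Attach a square antiprism (V=8, E=16, F=10) along a 3-gon: merge 3 vertices and 3 edges, delete both glued faces → V=19, E=49, F=32.
Check: V − E + F = 19 − 49 + 32 = 2.

19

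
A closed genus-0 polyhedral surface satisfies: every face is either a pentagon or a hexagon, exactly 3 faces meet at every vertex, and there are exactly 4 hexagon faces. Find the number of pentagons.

12

Let x be the number of pentagons; then F = 4 + x.
Edge–face incidences: 2E = 6·4 + 5·x = 24 + 5x.
Every vertex has degree 3, so 3V = 2E.
Euler: V − E + F = 2 ⇒ (2E)/3 − E + (4 + x) = 2.
Multiply by 6: 2·(2E) − 3·(2E) + 6·(4 + x) = 12, i.e. 24 + 6x − (24 + 5x) = 12.
Collecting terms: x = 12.
Then 2E = 24 + 5·12 = 84, so E = 42, V = 2E/3 = 28, F = 4 + 12 = 16.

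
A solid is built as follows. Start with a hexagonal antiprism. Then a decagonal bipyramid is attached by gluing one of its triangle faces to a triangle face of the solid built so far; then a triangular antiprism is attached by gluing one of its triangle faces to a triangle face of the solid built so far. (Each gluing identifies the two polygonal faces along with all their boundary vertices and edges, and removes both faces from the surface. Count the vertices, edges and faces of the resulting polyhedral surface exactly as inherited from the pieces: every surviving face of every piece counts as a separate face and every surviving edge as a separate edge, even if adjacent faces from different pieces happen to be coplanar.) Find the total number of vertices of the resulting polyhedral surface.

A hexagonal antiprism: V=12, E=24, F=14.
Attach a decagonal bipyramid (V=12, E=30, F=20) along a 3-gon: merge 3 vertices and 3 edges, delete both glued faces → V=21, E=51, F=32.
Attach a triangular antiprism (V=6, E=12, F=8) along a 3-gon: merge 3 vertices and 3 edges, delete both glued faces → V=24, E=60, F=38.
Check: V − E + F = 24 − 60 + 38 = 2.

24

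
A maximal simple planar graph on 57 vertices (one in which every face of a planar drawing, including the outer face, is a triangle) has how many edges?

165

In a plane triangulation 3F = 2E and V − E + F = 2, so E = 3V − 6 = 3·57 − 6 = 165.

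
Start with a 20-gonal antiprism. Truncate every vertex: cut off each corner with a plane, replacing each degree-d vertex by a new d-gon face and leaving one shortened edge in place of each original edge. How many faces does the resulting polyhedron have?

82

The base solid has V = 40, E = 80, F = 42.
Truncation replaces each original edge-end by a new vertex, so V′ = 2E = 160.
Each original edge survives, and each old vertex of degree d contributes d new edges; summing degrees gives Σd = 2E, so E′ = E + 2E = 3E = 240.
Each original face survives and each original vertex becomes one new face: F′ = F + V = 82.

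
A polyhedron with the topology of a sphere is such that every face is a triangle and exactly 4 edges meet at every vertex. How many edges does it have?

12

Each face has 3 edges and each edge borders two faces, so 2E = 3F.
Each vertex has degree 4, so 4V = 2E and hence V = 3F/4.
Euler: V − E + F = 2 ⇒ (3F/4) − (3F/2) + F = 2.
Multiply by 8: (6 − 12 + 8)F = 16, i.e. 2F = 16.
So F = 8, E = 3·8/2 = 12, V = 3·8/4 = 6.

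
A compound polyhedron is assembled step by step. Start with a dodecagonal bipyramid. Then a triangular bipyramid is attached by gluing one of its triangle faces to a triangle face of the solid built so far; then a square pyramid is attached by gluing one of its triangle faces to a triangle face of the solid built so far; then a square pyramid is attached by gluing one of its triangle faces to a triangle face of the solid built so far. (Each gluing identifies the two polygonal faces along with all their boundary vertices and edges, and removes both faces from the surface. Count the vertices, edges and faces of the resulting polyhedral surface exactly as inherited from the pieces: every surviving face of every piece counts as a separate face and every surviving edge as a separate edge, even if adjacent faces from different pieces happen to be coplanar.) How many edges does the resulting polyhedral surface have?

52

A dodecagonal bipyramid: V=14, E=36, F=24.
Attach a triangular bipyramid (V=5, E=9, F=6) along a 3-gon: merge 3 vertices and 3 edges, delete both glued faces → V=16, E=42, F=28.
Attach a square pyramid (V=5, E=8, F=5) along a 3-gon: merge 3 vertices and 3 edges, delete both glued faces → V=18, E=47, F=31.
Attach a square pyramid (V=5, E=8, F=5) along a 3-gon: merge 3 vertices and 3 edges, delete both glued faces → V=20, E=52, F=34.
Check: V − E + F = 20 − 52 + 34 = 2.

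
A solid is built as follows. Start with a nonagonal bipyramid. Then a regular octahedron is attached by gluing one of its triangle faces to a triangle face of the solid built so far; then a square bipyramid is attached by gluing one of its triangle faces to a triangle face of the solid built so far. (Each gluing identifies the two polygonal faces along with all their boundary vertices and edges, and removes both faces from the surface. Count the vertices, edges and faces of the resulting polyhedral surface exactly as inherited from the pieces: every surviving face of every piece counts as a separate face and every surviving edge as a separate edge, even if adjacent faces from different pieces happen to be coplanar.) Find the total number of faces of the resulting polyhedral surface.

A nonagonal bipyramid: V=11, E=27, F=18.
Attach a regular octahedron (V=6, E=12, F=8) along a 3-gon: merge 3 vertices and 3 edges, delete both glued faces → V=14, E=36, F=24.
Attach a square bipyramid (V=6, E=12, F=8) along a 3-gon: merge 3 vertices and 3 edges, delete both glued faces → V=17, E=45, F=30.
Check: V − E + F = 17 − 45 + 30 = 2.

30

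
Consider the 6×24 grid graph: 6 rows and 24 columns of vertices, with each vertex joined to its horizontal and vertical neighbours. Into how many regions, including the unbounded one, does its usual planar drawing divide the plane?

116

The grid has V = 6·24 = 144 vertices and E = 6·23 + 24·5 = 258 edges.
F = 2 − V + E = 2 − 144 + 258 = 116.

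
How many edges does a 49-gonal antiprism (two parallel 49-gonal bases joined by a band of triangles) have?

An antiprism on an n-gon has two n-gon caps and 2n triangles: V = 2·49 = 98, E = 4·49 = 196, F = 2·49 + 2 = 100.
Check: V − E + F = 98 − 196 + 100 = 2.

196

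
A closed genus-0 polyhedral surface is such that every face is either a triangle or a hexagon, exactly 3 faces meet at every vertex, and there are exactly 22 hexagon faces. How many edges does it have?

Let x be the number of triangles; then F = 22 + x.
Edge–face incidences: 2E = 6·22 + 3·x = 132 + 3x.
Every vertex has degree 3, so 3V = 2E.
Euler: V − E + F = 2 ⇒ (2E)/3 − E + (22 + x) = 2.
Multiply by 6: 2·(2E) − 3·(2E) + 6·(22 + x) = 12, i.e. 132 + 6x − (132 + 3x) = 12.
Collecting terms: 3x = 12, so x = 4.
Then 2E = 132 + 3·4 = 144, so E = 72, V = 2E/3 = 48, F = 22 + 4 = 26.

72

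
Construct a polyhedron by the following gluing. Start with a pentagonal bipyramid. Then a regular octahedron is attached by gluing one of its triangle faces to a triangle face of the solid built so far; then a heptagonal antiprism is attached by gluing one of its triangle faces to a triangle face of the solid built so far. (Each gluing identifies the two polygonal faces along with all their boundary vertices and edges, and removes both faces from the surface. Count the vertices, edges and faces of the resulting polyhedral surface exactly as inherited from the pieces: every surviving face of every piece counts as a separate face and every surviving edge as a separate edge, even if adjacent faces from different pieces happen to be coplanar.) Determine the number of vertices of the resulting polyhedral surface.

21

A pentagonal bipyramid: V=7, E=15, F=10.
Attach a regular octahedron (V=6, E=12, F=8) along a 3-gon: merge 3 vertices and 3 edges, delete both glued faces → V=10, E=24, F=16.
Attach a heptagonal antiprism (V=14, E=28, F=16) along a 3-gon: merge 3 vertices and 3 edges, delete both glued faces → V=21, E=49, F=30.
Check: V − E + F = 21 − 49 + 30 = 2.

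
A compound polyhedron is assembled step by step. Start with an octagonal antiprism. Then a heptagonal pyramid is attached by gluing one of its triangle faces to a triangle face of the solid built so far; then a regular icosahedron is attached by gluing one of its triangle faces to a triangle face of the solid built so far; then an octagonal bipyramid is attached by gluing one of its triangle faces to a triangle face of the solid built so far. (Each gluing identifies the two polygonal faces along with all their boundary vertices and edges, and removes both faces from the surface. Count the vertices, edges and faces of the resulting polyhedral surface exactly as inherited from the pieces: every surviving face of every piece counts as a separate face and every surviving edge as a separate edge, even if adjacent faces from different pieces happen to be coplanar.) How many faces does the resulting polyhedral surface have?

56

An octagonal antiprism: V=16, E=32, F=18.
Attach a heptagonal pyramid (V=8, E=14, F=8) along a 3-gon: merge 3 vertices and 3 edges, delete both glued faces → V=21, E=43, F=24.
Attach a regular icosahedron (V=12, E=30, F=20) along a 3-gon: merge 3 vertices and 3 edges, delete both glued faces → V=30, E=70, F=42.
Attach an octagonal bipyramid (V=10, E=24, F=16) along a 3-gon: merge 3 vertices and 3 edges, delete both glued faces → V=37, E=91, F=56.
Check: V − E + F = 37 − 91 + 56 = 2.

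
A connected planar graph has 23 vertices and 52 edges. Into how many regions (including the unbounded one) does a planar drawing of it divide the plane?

31

Euler's formula for a connected plane graph: V − E + F = 2, so F = 2 − 23 + 52 = 31.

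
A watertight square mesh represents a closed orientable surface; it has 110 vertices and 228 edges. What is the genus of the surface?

3

Every face is a square and each edge borders two faces, so 4F = 2·228, giving F = 114.
χ = V − E + F = 110 − 228 + 114 = -4.
For a closed orientable surface χ = 2 − 2g, so g = (2 − (-4))/2 = 3.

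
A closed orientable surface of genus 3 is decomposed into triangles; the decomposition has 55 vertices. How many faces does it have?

118

χ = 2 − 2·3 = -4, and every face is a triangle so 3F = 2E.
V − E + F = -4 with E = 3F/2 gives 55 − (3/2 − 1)·F = -4, so F = 118 and E = 177.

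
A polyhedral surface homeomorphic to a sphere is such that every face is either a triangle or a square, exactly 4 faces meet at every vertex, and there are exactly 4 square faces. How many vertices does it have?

10

Let x be the number of triangles; then F = 4 + x.
Edge–face incidences: 2E = 4·4 + 3·x = 16 + 3x.
Every vertex has degree 4, so 4V = 2E.
Euler: V − E + F = 2 ⇒ (2E)/4 − E + (4 + x) = 2.
Multiply by 8: 2·(2E) − 4·(2E) + 8·(4 + x) = 16, i.e. 32 + 8x − 2·(16 + 3x) = 16.
Collecting terms: 2x = 16, so x = 8.
Then 2E = 16 + 3·8 = 40, so E = 20, V = 2E/4 = 10, F = 4 + 8 = 12.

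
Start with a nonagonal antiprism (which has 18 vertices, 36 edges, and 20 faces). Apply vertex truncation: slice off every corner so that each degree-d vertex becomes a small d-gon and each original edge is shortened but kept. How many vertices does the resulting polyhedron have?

Truncation replaces each original edge-end by a new vertex, so V′ = 2E = 72.
Each original edge survives, and each old vertex of degree d contributes d new edges; summing degrees gives Σd = 2E, so E′ = E + 2E = 3E = 108.
Each original face survives and each original vertex becomes one new face: F′ = F + V = 38.

72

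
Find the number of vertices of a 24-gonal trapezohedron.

50

The n-trapezohedron (dual of the n-antiprism) has V = 2·24 + 2 = 50, E = 4·24 = 96, F = 2·24 = 48.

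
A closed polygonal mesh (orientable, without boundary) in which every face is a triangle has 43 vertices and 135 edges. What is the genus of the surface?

2

Every face is a triangle and each edge borders two faces, so 3F = 2·135, giving F = 90.
χ = V − E + F = 43 − 135 + 90 = -2.
For a closed orientable surface χ = 2 − 2g, so g = (2 − (-2))/2 = 2.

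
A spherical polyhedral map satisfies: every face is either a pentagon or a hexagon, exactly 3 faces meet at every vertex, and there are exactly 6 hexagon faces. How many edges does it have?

48

Let x be the number of pentagons; then F = 6 + x.
Edge–face incidences: 2E = 6·6 + 5·x = 36 + 5x.
Every vertex has degree 3, so 3V = 2E.
Euler: V − E + F = 2 ⇒ (2E)/3 − E + (6 + x) = 2.
Multiply by 6: 2·(2E) − 3·(2E) + 6·(6 + x) = 12, i.e. 36 + 6x − (36 + 5x) = 12.
Collecting terms: x = 12.
Then 2E = 36 + 5·12 = 96, so E = 48, V = 2E/3 = 32, F = 6 + 12 = 18.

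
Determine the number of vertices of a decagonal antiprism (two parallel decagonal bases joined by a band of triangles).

20

An antiprism on an n-gon has two n-gon caps and 2n triangles: V = 2·10 = 20, E = 4·10 = 40, F = 2·10 + 2 = 22.
Check: V − E + F = 20 − 40 + 22 = 2.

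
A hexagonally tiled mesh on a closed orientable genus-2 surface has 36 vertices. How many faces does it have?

χ = 2 − 2·2 = -2, and every face is a hexagon so 6F = 2E.
V − E + F = -2 with E = 6F/2 gives 36 − (6/2 − 1)·F = -2, so F = 19 and E = 57.

19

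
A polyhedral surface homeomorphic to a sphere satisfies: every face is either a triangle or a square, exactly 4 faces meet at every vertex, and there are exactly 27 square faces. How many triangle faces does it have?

8

Let x be the number of triangles; then F = 27 + x.
Edge–face incidences: 2E = 4·27 + 3·x = 108 + 3x.
Every vertex has degree 4, so 4V = 2E.
Euler: V − E + F = 2 ⇒ (2E)/4 − E + (27 + x) = 2.
Multiply by 8: 2·(2E) − 4·(2E) + 8·(27 + x) = 16, i.e. 216 + 8x − 2·(108 + 3x) = 16.
Collecting terms: 2x = 16, so x = 8.
Then 2E = 108 + 3·8 = 132, so E = 66, V = 2E/4 = 33, F = 27 + 8 = 35.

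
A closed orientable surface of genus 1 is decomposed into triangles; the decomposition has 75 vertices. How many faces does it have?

150

χ = 2 − 2·1 = 0, and every face is a triangle so 3F = 2E.
V − E + F = 0 with E = 3F/2 gives 75 − (3/2 − 1)·F = 0, so F = 150 and E = 225.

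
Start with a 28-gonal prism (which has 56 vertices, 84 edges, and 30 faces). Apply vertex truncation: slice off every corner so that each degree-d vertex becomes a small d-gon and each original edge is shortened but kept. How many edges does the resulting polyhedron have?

252

Truncation replaces each original edge-end by a new vertex, so V′ = 2E = 168.
Each original edge survives, and each old vertex of degree d contributes d new edges; summing degrees gives Σd = 2E, so E′ = E + 2E = 3E = 252.
Each original face survives and each original vertex becomes one new face: F′ = F + V = 86.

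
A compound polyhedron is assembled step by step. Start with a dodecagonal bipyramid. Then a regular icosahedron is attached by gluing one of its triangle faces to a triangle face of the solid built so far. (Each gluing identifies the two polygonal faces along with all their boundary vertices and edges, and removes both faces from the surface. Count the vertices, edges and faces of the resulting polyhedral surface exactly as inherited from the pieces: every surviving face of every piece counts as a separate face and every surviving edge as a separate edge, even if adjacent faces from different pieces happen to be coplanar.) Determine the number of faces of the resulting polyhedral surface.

42

A dodecagonal bipyramid: V=14, E=36, F=24.
Attach a regular icosahedron (V=12, E=30, F=20) along a 3-gon: merge 3 vertices and 3 edges, delete both glued faces → V=23, E=63, F=42.
Check: V − E + F = 23 − 63 + 42 = 2.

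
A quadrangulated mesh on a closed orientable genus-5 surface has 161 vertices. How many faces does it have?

169

χ = 2 − 2·5 = -8, and every face is a square so 4F = 2E.
V − E + F = -8 with E = 4F/2 gives 161 − (4/2 − 1)·F = -8, so F = 169 and E = 338.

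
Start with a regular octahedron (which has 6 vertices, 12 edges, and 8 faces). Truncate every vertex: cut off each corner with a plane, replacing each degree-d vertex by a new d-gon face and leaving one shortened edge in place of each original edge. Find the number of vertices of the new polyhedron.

24

Truncation replaces each original edge-end by a new vertex, so V′ = 2E = 24.
Each original edge survives, and each old vertex of degree d contributes d new edges; summing degrees gives Σd = 2E, so E′ = E + 2E = 3E = 36.
Each original face survives and each original vertex becomes one new face: F′ = F + V = 14.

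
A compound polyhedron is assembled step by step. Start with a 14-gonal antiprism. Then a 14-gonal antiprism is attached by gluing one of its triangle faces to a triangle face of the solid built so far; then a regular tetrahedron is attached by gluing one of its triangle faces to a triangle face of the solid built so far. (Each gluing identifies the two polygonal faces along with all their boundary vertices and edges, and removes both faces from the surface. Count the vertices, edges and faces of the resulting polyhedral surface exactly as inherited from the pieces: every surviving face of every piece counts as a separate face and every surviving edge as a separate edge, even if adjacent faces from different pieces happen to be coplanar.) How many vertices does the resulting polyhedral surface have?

A 14-gonal antiprism: V=28, E=56, F=30.
Attach a 14-gonal antiprism (V=28, E=56, F=30) along a 3-gon: merge 3 vertices and 3 edges, delete both glued faces → V=53, E=109, F=58.
Attach a regular tetrahedron (V=4, E=6, F=4) along a 3-gon: merge 3 vertices and 3 edges, delete both glued faces → V=54, E=112, F=60.
Check: V − E + F = 54 − 112 + 60 = 2.

54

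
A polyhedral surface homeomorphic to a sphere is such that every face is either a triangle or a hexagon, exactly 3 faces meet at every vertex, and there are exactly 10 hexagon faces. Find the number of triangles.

Let x be the number of triangles; then F = 10 + x.
Edge–face incidences: 2E = 6·10 + 3·x = 60 + 3x.
Every vertex has degree 3, so 3V = 2E.
Euler: V − E + F = 2 ⇒ (2E)/3 − E + (10 + x) = 2.
Multiply by 6: 2·(2E) − 3·(2E) + 6·(10 + x) = 12, i.e. 60 + 6x − (60 + 3x) = 12.
Collecting terms: 3x = 12, so x = 4.
Then 2E = 60 + 3·4 = 72, so E = 36, V = 2E/3 = 24, F = 10 + 4 = 14.

4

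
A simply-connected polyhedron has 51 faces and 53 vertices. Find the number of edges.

102

Here V − E + F = 2.
E = V + F − (2) = 53 + 51 − (2) = 102.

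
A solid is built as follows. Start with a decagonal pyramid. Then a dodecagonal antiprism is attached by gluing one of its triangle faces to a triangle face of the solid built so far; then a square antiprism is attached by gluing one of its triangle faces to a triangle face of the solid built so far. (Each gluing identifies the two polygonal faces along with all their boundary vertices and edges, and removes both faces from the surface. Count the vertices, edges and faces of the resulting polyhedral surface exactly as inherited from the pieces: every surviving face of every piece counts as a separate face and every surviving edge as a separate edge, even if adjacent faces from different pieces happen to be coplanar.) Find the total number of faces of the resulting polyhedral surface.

43

A decagonal pyramid: V=11, E=20, F=11.
Attach a dodecagonal antiprism (V=24, E=48, F=26) along a 3-gon: merge 3 vertices and 3 edges, delete both glued faces → V=32, E=65, F=35.
Attach a square antiprism (V=8, E=16, F=10) along a 3-gon: merge 3 vertices and 3 edges, delete both glued faces → V=37, E=78, F=43.
Check: V − E + F = 37 − 78 + 43 = 2.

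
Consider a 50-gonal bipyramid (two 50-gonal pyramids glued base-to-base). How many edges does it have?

150

A bipyramid over an n-gon has 2n triangular faces and n + 2 vertices: V = 50 + 2 = 52, E = 3·50 = 150, F = 2·50 = 100.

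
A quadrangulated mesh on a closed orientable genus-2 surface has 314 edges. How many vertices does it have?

155

χ = 2 − 2·2 = -2, and every face is a square so 4F = 2E.
F = 2E/4 = 157. Then V = -2 + E − F = -2 + 314 − 157 = 155.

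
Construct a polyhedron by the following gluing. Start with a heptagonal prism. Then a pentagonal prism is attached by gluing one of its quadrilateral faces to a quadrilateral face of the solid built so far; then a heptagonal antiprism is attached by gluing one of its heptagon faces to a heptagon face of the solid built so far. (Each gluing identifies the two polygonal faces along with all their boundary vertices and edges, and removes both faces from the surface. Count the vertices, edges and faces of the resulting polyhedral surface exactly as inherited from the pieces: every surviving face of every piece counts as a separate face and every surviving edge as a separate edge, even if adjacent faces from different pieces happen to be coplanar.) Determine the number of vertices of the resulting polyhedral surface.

A heptagonal prism: V=14, E=21, F=9.
Attach a pentagonal prism (V=10, E=15, F=7) along a 4-gon: merge 4 vertices and 4 edges, delete both glued faces → V=20, E=32, F=14.
Attach a heptagonal antiprism (V=14, E=28, F=16) along a 7-gon: merge 7 vertices and 7 edges, delete both glued faces → V=27, E=53, F=28.
Check: V − E + F = 27 − 53 + 28 = 2.

27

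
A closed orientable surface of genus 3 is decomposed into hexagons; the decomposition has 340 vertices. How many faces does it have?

172

χ = 2 − 2·3 = -4, and every face is a hexagon so 6F = 2E.
V − E + F = -4 with E = 6F/2 gives 340 − (6/2 − 1)·F = -4, so F = 172 and E = 516.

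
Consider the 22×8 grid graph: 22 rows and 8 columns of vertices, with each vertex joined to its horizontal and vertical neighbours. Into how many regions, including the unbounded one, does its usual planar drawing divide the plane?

The grid has V = 22·8 = 176 vertices and E = 22·7 + 8·21 = 322 edges.
F = 2 − V + E = 2 − 176 + 322 = 148.

148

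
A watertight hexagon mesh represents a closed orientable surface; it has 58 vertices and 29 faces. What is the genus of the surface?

Every face is a hexagon, so 2E = 6·29 = 174, giving E = 87.
χ = V − E + F = 58 − 87 + 29 = 0.
For a closed orientable surface χ = 2 − 2g, so g = (2 − (0))/2 = 1.

1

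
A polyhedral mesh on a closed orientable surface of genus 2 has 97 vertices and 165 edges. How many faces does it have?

For a closed orientable surface of genus 2, χ = 2 − 2·2 = -2.
F = -2 − V + E = -2 − 97 + 165 = 66.

66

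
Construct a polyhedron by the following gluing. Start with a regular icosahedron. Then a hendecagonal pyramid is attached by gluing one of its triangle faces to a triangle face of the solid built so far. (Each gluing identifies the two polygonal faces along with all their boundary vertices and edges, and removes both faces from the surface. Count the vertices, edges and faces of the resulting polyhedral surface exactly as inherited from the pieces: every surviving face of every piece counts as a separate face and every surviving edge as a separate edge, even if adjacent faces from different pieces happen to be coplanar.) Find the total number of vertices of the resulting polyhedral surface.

21

A regular icosahedron: V=12, E=30, F=20.
Attach a hendecagonal pyramid (V=12, E=22, F=12) along a 3-gon: merge 3 vertices and 3 edges, delete both glued faces → V=21, E=49, F=30.
Check: V − E + F = 21 − 49 + 30 = 2.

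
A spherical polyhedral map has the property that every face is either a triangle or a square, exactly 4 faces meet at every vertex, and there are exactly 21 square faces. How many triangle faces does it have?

Let x be the number of triangles; then F = 21 + x.
Edge–face incidences: 2E = 4·21 + 3·x = 84 + 3x.
Every vertex has degree 4, so 4V = 2E.
Euler: V − E + F = 2 ⇒ (2E)/4 − E + (21 + x) = 2.
Multiply by 8: 2·(2E) − 4·(2E) + 8·(21 + x) = 16, i.e. 168 + 8x − 2·(84 + 3x) = 16.
Collecting terms: 2x = 16, so x = 8.
Then 2E = 84 + 3·8 = 108, so E = 54, V = 2E/4 = 27, F = 21 + 8 = 29.

8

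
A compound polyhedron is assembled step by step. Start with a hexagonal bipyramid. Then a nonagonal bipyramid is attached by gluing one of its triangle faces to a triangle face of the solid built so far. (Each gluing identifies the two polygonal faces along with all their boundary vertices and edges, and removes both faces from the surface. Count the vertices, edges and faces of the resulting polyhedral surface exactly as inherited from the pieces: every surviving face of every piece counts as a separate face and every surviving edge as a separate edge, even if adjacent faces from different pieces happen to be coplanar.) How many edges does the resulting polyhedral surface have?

42

A hexagonal bipyramid: V=8, E=18, F=12.
Attach a nonagonal bipyramid (V=11, E=27, F=18) along a 3-gon: merge 3 vertices and 3 edges, delete both glued faces → V=16, E=42, F=28.
Check: V − E + F = 16 − 42 + 28 = 2.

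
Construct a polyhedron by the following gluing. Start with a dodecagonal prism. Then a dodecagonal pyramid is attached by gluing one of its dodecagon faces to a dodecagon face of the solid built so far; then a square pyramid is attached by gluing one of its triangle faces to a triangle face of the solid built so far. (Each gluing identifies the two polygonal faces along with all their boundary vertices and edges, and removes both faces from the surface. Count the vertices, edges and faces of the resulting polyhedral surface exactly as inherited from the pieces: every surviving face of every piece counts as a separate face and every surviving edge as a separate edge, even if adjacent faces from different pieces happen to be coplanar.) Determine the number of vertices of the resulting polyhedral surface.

27

A dodecagonal prism: V=24, E=36, F=14.
Attach a dodecagonal pyramid (V=13, E=24, F=13) along a 12-gon: merge 12 vertices and 12 edges, delete both glued faces → V=25, E=48, F=25.
Attach a square pyramid (V=5, E=8, F=5) along a 3-gon: merge 3 vertices and 3 edges, delete both glued faces → V=27, E=53, F=28.
Check: V − E + F = 27 − 53 + 28 = 2.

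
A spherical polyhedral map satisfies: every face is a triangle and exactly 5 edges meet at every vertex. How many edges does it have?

30

Each face has 3 edges and each edge borders two faces, so 2E = 3F.
Each vertex has degree 5, so 5V = 2E and hence V = 3F/5.
Euler: V − E + F = 2 ⇒ (3F/5) − (3F/2) + F = 2.
Multiply by 10: (6 − 15 + 10)F = 20, i.e. 1F = 20.
So F = 20, E = 3·20/2 = 30, V = 3·20/5 = 12.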